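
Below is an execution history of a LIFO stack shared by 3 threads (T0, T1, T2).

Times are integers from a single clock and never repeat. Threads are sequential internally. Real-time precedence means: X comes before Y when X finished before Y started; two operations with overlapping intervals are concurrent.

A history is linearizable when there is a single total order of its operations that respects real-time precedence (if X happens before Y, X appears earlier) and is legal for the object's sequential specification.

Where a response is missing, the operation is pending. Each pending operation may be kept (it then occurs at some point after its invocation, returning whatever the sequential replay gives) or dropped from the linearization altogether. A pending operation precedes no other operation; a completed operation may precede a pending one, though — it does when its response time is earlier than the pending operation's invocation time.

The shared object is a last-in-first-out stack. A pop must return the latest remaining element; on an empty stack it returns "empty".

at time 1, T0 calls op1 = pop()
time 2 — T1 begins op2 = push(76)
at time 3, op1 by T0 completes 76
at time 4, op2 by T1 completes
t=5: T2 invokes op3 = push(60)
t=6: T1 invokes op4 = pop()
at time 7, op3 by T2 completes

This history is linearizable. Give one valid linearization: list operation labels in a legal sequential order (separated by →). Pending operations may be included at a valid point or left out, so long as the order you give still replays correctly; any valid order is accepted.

op2 → op1 → op3

1. op2 push(76), leaving stack <76>
2. op1 pop() → 76, leaving stack <>
3. op3 push(60), leaving stack <60>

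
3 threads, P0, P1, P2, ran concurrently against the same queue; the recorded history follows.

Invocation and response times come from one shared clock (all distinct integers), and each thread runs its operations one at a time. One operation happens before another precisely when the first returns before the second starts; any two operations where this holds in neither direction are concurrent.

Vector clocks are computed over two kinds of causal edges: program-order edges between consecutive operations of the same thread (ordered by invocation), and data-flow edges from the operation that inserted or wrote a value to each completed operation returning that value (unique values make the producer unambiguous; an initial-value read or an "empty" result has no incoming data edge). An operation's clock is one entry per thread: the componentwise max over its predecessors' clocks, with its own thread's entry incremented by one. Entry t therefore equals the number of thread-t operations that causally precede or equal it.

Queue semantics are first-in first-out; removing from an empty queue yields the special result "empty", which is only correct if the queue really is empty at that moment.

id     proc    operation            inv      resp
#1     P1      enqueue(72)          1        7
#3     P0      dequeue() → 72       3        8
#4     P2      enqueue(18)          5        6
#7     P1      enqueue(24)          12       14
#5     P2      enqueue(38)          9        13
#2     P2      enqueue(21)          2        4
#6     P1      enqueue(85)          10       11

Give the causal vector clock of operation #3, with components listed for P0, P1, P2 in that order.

(1, 1, 0)

#2, invoked 2, has no incoming edges; only P2's bump applies → (0, 0, 1)
#1, invoked 1, has no incoming edges; only P1's bump applies → (0, 1, 0)
invoked at 5, #4 merges VC(#2)=(0, 0, 1) and bumps P2's slot → (0, 0, 2)
invoked at 10, #6 merges VC(#1)=(0, 1, 0) and bumps P1's slot → (0, 2, 0)
invoked at 3, #3 merges VC(#1)=(0, 1, 0) and bumps P0's slot → (1, 1, 0)
invoked at 9, #5 merges VC(#4)=(0, 0, 2) and bumps P2's slot → (0, 0, 3)
invoked at 12, #7 merges VC(#6)=(0, 2, 0) and bumps P1's slot → (0, 3, 0)
target: VC(#3) = (1, 1, 0)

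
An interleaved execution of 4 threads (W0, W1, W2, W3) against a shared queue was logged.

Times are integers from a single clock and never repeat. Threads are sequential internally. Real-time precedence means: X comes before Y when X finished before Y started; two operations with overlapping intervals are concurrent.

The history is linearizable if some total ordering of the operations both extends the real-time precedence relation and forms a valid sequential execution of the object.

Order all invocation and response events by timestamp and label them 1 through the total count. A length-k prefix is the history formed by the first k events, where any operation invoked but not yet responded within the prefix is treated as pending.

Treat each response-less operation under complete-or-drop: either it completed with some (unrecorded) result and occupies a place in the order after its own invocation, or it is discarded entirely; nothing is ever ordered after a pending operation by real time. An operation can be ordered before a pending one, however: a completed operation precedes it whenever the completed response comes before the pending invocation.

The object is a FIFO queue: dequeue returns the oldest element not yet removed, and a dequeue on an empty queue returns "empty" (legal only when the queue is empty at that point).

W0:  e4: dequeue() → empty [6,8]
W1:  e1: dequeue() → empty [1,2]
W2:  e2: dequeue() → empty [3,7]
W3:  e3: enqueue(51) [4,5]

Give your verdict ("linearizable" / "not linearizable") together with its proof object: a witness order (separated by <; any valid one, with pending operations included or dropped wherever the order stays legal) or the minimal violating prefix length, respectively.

not linearizable — minimal violating prefix: 8 events

already the first 8 events (up to e4's response at time 8) admit no linearization; the first 7 still do
real-time-consistent orders of the 4 completed operations: 3 — all fail the queue replay
for example e1, e2, e3, e4 fails at step 4: e4 dequeue() → empty is not legal there
for example e1, e3, e2, e4 fails at step 3: e2 dequeue() → empty is not legal there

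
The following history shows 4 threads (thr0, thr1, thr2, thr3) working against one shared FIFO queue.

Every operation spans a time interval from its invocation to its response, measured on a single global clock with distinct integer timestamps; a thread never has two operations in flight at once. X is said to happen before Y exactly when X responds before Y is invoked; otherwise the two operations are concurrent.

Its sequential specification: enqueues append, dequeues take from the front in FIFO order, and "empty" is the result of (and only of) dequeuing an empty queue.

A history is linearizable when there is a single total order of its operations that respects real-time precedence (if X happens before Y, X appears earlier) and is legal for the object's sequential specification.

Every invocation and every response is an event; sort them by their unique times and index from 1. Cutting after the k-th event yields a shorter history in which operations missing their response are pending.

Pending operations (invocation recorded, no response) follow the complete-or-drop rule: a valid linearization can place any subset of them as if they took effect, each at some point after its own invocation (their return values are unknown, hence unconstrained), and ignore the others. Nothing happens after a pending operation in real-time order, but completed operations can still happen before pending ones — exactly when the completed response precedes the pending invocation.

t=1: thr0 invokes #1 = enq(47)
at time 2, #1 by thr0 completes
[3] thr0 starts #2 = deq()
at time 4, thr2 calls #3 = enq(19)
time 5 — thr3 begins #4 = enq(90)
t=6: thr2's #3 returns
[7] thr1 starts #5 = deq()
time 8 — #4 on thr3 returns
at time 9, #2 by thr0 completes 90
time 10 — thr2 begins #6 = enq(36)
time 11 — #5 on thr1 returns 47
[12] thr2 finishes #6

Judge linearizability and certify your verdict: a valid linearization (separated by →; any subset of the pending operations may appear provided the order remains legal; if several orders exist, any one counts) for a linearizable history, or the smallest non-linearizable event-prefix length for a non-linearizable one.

1. #1 enq(47), leaving queue <47>
2. #4 enq(90), leaving queue <47,90>
3. #3 enq(19), leaving queue <47,90,19>
4. #5 deq() → 47, leaving queue <90,19>
5. #2 deq() → 90, leaving queue <19>
6. #6 enq(36), leaving queue <19,36>

linearizable — witness: #1 → #4 → #3 → #5 → #2 → #6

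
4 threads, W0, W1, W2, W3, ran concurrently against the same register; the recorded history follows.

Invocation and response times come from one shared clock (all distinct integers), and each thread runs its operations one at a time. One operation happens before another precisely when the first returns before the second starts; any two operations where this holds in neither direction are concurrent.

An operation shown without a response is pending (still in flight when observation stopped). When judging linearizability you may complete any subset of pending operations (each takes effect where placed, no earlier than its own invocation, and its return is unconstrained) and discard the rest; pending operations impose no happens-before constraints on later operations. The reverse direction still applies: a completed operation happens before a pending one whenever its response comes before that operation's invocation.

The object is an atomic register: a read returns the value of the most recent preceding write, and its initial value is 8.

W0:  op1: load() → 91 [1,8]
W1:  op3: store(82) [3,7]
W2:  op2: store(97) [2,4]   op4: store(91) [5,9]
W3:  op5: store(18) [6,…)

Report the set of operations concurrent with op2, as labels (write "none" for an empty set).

op1, op3

concurrent with op2 ([2,4]): every op whose interval crosses 2..4
op1 [1,8]: concurrent
op3 [3,7]: concurrent
op4 [5,9]: after
op5 [6,…): after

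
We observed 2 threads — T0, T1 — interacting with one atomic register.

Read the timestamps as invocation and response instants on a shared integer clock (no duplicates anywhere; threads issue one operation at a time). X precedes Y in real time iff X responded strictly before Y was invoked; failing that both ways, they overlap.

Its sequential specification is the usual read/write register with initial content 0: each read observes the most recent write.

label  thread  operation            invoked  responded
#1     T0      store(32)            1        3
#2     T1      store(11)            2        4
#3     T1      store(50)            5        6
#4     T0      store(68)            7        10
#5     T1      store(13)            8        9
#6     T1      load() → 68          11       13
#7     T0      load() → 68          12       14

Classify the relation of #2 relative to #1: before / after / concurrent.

concurrent

#2 spans [2,4], #1 spans [1,3]
the intervals overlap in both directions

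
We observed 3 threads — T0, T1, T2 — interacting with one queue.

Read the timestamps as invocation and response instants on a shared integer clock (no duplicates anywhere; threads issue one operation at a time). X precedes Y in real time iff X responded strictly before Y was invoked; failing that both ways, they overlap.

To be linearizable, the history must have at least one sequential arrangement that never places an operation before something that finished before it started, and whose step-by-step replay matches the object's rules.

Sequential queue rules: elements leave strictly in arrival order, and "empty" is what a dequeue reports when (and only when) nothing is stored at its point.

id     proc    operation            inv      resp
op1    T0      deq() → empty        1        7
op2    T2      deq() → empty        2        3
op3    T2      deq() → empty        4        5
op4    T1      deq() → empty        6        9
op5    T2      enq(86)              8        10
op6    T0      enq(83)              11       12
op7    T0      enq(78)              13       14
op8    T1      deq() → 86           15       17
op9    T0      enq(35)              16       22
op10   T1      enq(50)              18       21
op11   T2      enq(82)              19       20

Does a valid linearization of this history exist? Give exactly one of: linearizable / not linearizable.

linearizable

witness order: op1, op2, op3, op4, op5, op6, op7, op8, op9, op10, op11
1. op1 deq() → empty, leaving queue <>
2. op2 deq() → empty, leaving queue <>
3. op3 deq() → empty, leaving queue <>
4. op4 deq() → empty, leaving queue <>
5. op5 enq(86), leaving queue <86>
6. op6 enq(83), leaving queue <86,83>
7. op7 enq(78), leaving queue <86,83,78>
8. op8 deq() → 86, leaving queue <83,78>
9. op9 enq(35), leaving queue <83,78,35>
10. op10 enq(50), leaving queue <83,78,35,50>
11. op11 enq(82), leaving queue <83,78,35,50,82>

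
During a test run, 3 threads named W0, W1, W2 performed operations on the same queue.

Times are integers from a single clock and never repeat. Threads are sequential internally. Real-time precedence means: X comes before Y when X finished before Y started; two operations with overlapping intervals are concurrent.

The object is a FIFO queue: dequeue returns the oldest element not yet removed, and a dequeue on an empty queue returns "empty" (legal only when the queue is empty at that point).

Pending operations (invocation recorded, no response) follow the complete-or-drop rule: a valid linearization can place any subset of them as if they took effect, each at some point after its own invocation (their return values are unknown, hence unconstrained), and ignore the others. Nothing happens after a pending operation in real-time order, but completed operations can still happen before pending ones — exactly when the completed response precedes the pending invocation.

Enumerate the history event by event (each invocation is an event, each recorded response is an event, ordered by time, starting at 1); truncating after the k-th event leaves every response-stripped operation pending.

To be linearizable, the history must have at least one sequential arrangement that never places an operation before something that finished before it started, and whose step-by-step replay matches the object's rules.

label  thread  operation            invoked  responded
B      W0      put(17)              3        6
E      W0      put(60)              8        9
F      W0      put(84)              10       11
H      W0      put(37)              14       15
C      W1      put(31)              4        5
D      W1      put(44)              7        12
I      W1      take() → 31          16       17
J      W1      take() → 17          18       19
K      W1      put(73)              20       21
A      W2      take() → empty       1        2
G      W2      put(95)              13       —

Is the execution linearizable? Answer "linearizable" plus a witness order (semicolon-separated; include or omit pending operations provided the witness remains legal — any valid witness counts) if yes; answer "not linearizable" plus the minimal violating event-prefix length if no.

step 1: A take() → empty — queue <>
step 2: C put(31) — queue <31>
step 3: B put(17) — queue <31,17>
step 4: D put(44) — queue <31,17,44>
step 5: E put(60) — queue <31,17,44,60>
step 6: F put(84) — queue <31,17,44,60,84>
step 7: G put(95) (pending, included) — queue <31,17,44,60,84,95>
step 8: H put(37) — queue <31,17,44,60,84,95,37>
step 9: I take() → 31 — queue <17,44,60,84,95,37>
step 10: J take() → 17 — queue <44,60,84,95,37>
step 11: K put(73) — queue <44,60,84,95,37,73>

linearizable — witness: A; C; B; D; E; F; G; H; I; J; K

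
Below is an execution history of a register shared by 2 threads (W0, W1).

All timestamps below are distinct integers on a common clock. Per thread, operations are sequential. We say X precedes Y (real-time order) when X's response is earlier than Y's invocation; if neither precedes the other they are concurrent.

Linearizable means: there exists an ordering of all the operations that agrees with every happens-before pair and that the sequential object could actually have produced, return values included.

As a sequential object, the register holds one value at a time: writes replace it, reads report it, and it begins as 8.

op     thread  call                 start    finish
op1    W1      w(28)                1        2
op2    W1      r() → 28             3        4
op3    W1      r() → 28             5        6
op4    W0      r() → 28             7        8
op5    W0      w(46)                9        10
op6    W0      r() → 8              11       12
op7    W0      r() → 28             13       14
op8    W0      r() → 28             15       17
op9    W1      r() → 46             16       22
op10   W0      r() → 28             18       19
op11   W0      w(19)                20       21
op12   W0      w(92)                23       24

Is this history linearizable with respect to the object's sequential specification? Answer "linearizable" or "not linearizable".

not linearizable

already the first 12 events (up to op6's response at time 12) admit no linearization; the first 11 still do
the completed operations (6 total) allow one real-time order; the register replay rejects it
for example op1, op2, op3, op4, op5, op6 fails at step 6: op6 r() → 8 is not legal there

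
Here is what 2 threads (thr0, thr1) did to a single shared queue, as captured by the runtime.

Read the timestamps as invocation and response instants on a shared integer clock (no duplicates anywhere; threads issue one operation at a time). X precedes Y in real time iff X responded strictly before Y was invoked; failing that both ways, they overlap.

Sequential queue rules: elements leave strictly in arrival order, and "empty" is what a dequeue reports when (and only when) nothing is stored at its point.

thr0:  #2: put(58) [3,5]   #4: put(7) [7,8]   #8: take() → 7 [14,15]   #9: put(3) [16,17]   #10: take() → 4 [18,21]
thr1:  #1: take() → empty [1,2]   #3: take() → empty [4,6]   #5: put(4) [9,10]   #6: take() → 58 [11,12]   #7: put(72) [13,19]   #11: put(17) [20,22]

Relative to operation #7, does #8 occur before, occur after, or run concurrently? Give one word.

concurrent

#8 spans [14,15], #7 spans [13,19]
the intervals overlap in both directions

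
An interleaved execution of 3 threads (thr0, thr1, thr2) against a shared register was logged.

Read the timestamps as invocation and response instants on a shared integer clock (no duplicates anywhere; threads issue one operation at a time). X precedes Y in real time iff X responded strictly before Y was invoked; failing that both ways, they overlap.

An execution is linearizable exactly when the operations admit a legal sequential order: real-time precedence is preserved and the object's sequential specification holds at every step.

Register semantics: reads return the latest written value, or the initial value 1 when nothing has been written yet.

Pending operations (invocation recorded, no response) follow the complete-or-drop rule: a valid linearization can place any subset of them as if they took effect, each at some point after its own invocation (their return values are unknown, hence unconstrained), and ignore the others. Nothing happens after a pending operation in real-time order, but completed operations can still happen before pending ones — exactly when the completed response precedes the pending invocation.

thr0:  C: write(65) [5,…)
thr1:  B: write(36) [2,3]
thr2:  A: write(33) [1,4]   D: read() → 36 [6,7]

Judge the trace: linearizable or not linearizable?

linearizable

witness order: A, B, D
after step 1 (A write(33)): value 33
after step 2 (B write(36)): value 36
after step 3 (D read() → 36): value 36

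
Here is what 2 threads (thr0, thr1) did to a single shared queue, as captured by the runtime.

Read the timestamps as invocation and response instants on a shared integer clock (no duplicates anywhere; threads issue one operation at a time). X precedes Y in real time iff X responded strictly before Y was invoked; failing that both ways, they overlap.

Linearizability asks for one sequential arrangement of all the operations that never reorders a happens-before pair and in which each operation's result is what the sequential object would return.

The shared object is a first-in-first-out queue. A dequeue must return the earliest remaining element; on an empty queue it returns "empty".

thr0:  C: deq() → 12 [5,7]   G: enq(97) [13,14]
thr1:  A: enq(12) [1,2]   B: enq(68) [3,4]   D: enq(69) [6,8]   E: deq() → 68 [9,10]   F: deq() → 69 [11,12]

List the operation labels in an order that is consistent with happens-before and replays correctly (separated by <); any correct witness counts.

1. A enq(12), leaving queue <12>
2. B enq(68), leaving queue <12,68>
3. C deq() → 12, leaving queue <68>
4. D enq(69), leaving queue <68,69>
5. E deq() → 68, leaving queue <69>
6. F deq() → 69, leaving queue <>
7. G enq(97), leaving queue <97>

A < B < C < D < E < F < G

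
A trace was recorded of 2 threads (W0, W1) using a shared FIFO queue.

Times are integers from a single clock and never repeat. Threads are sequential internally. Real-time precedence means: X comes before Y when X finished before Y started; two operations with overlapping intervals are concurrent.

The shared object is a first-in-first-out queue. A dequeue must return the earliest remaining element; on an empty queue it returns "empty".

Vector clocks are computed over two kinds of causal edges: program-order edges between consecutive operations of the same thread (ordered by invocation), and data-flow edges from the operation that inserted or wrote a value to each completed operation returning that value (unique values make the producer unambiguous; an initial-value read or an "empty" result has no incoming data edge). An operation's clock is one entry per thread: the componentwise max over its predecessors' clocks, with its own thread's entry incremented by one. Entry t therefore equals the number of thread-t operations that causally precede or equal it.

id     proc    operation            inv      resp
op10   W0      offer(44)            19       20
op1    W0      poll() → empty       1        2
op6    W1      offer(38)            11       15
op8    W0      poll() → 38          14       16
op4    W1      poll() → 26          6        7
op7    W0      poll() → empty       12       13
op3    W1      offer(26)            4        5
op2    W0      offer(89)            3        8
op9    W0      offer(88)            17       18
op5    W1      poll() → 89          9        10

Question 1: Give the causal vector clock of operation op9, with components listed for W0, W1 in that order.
Answer: (5, 4)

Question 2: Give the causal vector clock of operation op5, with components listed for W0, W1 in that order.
Answer: (2, 3)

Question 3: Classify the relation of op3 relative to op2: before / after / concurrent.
Answer: concurrent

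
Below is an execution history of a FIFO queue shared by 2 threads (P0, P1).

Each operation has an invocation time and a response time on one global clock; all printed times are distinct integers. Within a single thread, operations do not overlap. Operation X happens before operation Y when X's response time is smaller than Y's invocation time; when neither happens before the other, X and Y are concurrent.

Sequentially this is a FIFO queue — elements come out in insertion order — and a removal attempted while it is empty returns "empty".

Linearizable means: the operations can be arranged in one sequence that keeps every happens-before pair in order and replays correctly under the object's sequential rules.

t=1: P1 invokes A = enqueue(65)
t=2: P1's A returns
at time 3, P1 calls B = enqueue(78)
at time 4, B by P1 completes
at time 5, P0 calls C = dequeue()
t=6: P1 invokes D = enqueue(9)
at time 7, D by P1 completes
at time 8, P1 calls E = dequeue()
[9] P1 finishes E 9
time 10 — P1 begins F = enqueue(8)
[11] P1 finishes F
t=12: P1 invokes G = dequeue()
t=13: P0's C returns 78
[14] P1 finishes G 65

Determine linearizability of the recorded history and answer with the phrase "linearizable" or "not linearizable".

not linearizable

the violation lands at event 9, E's response at time 9: events 1..8 linearize, events 1..9 do not
a single order respects real time; the 4 completed FIFO queue operations fail replay along it
no completion choice of the 1 pending operation (C) rescues it — every subset was tried
one such order, A, B, D, E (pending dropped), breaks at step 4 where E dequeue() → 9 is illegal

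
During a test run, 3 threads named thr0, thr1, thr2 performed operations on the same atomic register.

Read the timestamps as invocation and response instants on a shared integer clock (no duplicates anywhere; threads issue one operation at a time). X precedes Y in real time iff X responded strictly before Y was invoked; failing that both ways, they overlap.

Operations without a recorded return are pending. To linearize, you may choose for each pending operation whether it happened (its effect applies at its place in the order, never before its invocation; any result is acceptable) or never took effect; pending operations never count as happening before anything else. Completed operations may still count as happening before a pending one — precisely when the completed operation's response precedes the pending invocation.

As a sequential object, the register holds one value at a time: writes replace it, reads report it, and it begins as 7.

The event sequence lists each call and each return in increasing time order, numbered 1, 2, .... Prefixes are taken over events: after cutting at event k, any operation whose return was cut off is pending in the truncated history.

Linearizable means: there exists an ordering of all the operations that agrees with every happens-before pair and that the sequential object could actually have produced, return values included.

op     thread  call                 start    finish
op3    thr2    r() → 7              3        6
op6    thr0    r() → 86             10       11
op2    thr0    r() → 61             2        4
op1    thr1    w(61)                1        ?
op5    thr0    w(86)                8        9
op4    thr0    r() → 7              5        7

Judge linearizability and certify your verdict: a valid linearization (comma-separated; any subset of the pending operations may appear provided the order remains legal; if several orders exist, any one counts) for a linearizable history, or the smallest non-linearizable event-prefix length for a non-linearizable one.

not linearizable — minimal violating prefix: 7 events

cut after 6 events: linearizable; cut after 7 events (op4 responds, time 7): not linearizable
the 3 completed operations admit 3 real-time orders; each fails the atomic register replay
no completion choice of the 1 pending operation (op1) rescues it — every subset was tried
one such order, op2, op3, op4 (pending dropped), breaks at step 1 where op2 r() → 61 is illegal
one such order, op2, op4, op3 (pending dropped), breaks at step 1 where op2 r() → 61 is illegal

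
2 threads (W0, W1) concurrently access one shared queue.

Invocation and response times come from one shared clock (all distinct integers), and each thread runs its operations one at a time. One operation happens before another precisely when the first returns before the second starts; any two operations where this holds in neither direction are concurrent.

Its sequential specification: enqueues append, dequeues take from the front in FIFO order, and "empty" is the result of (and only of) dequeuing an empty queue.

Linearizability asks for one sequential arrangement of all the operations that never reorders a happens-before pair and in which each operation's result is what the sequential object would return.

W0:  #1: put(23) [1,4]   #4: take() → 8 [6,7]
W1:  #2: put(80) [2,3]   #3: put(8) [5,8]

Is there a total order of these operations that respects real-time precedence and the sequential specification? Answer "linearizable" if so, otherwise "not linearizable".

the violation lands at event 7, #4's response at time 7: events 1..6 linearize, events 1..7 do not
2 orders of the 3 completed queue ops respect real time; none is legal
no completion choice of the 1 pending operation (#3) rescues it — every subset was tried
sample order #1, #2, #4 (pending dropped) stalls at step 3 — #4 take() → 8 has no legal effect
sample order #2, #1, #4 (pending dropped) stalls at step 3 — #4 take() → 8 has no legal effect

not linearizable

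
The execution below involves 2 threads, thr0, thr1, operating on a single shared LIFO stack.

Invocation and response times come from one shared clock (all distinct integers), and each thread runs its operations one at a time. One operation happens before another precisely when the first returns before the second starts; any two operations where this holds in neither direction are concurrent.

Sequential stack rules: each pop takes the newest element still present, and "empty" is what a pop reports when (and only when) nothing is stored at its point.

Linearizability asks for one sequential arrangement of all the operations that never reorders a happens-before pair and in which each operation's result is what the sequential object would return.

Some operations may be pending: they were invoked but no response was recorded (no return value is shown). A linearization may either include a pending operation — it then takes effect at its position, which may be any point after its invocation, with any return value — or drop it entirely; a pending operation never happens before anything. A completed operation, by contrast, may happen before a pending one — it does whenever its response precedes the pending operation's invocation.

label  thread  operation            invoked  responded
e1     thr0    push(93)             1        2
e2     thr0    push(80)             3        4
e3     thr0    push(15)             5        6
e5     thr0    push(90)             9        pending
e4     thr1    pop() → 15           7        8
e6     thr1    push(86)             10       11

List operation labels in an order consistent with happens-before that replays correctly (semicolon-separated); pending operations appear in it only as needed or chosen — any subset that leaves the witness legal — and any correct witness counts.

after step 1 (e1 push(93)): stack <93>
after step 2 (e2 push(80)): stack <93,80>
after step 3 (e3 push(15)): stack <93,80,15>
after step 4 (e4 pop() → 15): stack <93,80>
after step 5 (e5 push(90) (pending, included)): stack <93,80,90>
after step 6 (e6 push(86)): stack <93,80,90,86>

e1; e2; e3; e4; e5; e6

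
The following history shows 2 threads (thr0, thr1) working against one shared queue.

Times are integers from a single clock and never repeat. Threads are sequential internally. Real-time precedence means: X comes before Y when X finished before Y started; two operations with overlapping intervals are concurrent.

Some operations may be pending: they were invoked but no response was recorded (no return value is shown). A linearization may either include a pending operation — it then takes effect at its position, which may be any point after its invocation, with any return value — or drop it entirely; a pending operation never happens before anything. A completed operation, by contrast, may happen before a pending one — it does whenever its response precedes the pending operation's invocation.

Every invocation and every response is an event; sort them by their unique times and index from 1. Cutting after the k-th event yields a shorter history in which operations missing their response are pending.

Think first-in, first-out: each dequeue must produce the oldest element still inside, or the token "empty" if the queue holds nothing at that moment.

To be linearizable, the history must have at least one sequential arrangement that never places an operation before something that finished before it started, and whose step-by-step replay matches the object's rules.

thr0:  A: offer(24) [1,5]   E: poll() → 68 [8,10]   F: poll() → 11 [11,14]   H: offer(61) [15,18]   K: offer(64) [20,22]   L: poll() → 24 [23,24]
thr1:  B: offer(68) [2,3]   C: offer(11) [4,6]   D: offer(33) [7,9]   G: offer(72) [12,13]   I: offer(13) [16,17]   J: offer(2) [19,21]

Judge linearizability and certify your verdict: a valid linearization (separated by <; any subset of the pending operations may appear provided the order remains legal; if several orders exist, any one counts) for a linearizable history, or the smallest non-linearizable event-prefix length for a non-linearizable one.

linearizable — witness: B < C < A < D < E < F < G < H < I < J < K < L

1. B offer(68), leaving queue <68>
2. C offer(11), leaving queue <68,11>
3. A offer(24), leaving queue <68,11,24>
4. D offer(33), leaving queue <68,11,24,33>
5. E poll() → 68, leaving queue <11,24,33>
6. F poll() → 11, leaving queue <24,33>
7. G offer(72), leaving queue <24,33,72>
8. H offer(61), leaving queue <24,33,72,61>
9. I offer(13), leaving queue <24,33,72,61,13>
10. J offer(2), leaving queue <24,33,72,61,13,2>
11. K offer(64), leaving queue <24,33,72,61,13,2,64>
12. L poll() → 24, leaving queue <33,72,61,13,2,64>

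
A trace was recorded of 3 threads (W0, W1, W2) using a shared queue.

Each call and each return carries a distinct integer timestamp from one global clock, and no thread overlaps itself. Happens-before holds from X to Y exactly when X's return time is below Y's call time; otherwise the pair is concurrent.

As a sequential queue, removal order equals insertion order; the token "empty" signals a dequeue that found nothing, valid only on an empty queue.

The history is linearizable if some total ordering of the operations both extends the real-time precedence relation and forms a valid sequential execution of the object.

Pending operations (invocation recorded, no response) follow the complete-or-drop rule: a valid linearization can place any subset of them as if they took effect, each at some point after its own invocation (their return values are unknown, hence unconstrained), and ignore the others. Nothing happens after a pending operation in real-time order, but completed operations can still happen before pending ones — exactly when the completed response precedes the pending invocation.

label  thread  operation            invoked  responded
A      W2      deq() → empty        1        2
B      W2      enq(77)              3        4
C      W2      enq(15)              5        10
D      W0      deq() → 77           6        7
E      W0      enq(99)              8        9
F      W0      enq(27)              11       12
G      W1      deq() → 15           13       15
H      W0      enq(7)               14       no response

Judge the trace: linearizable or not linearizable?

linearizable

a witness: A, B, C, D, E, F, G
1. A deq() → empty, leaving queue <>
2. B enq(77), leaving queue <77>
3. C enq(15), leaving queue <77,15>
4. D deq() → 77, leaving queue <15>
5. E enq(99), leaving queue <15,99>
6. F enq(27), leaving queue <15,99,27>
7. G deq() → 15, leaving queue <99,27>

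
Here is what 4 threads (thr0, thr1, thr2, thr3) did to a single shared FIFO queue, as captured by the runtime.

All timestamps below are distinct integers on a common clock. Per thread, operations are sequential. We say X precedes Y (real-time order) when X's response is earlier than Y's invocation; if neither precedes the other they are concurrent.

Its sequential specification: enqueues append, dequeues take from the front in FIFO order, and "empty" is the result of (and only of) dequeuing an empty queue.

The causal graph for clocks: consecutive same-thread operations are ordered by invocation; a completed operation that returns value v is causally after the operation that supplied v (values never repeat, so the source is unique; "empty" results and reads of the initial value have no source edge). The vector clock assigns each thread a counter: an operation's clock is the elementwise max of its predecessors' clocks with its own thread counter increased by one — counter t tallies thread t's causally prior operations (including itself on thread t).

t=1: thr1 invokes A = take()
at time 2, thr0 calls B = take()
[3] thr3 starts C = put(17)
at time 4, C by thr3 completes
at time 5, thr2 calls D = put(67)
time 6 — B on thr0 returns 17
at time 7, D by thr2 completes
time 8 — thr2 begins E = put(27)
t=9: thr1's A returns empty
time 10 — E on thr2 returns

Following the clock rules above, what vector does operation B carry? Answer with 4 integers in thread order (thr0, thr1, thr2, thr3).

C, invoked 3, has no incoming edges; only thr3's bump applies → (0, 0, 0, 1)
D, invoked 5, has no incoming edges; only thr2's bump applies → (0, 0, 1, 0)
A, invoked 1, has no incoming edges; only thr1's bump applies → (0, 1, 0, 0)
from VC(D)=(0, 0, 1, 0), E (invoked 8) maxes components and bumps thr2 → (0, 0, 2, 0)
from VC(C)=(0, 0, 0, 1), B (invoked 2) maxes components and bumps thr0 → (1, 0, 0, 1)
target: VC(B) = (1, 0, 0, 1)

(1, 0, 0, 1)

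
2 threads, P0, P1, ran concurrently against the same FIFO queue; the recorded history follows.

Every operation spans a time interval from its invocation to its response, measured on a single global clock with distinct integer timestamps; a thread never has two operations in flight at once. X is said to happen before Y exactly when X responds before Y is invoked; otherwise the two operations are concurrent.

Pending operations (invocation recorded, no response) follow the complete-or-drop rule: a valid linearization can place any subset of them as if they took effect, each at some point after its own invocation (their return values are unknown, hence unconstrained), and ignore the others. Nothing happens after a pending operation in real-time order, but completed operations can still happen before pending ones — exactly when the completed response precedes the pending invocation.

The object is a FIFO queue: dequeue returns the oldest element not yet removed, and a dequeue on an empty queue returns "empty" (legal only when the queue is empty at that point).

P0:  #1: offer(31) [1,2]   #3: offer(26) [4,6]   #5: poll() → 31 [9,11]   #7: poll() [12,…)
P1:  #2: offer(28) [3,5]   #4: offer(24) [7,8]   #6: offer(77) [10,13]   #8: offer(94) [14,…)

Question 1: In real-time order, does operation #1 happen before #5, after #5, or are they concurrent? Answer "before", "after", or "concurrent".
before

#1 spans [1,2], #5 spans [9,11]
resp(#1)=2 < inv(#5)=9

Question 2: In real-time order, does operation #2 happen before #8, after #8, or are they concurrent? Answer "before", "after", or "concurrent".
before

#2 spans [3,5], #8 spans [14,…)
resp(#2)=5 < inv(#8)=14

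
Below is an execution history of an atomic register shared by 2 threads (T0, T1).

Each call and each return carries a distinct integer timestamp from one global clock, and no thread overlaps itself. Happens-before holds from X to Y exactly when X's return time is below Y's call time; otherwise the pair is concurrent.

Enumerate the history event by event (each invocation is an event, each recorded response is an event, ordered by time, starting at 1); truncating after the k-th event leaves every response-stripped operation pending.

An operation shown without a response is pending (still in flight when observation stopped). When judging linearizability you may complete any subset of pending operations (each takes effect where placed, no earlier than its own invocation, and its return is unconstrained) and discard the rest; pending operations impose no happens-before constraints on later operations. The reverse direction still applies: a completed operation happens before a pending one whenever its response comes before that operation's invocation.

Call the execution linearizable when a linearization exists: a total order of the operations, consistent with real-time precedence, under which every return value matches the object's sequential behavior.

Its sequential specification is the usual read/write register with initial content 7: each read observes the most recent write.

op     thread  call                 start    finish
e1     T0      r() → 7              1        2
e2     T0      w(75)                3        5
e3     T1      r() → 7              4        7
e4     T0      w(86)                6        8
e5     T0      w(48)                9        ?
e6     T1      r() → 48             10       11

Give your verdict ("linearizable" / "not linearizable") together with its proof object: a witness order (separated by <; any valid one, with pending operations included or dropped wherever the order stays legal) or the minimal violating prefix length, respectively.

linearizable — witness: e1 < e3 < e2 < e4 < e5 < e6

1. e1 r() → 7, leaving value 7
2. e3 r() → 7, leaving value 7
3. e2 w(75), leaving value 75
4. e4 w(86), leaving value 86
5. e5 w(48) (pending, included), leaving value 48
6. e6 r() → 48, leaving value 48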